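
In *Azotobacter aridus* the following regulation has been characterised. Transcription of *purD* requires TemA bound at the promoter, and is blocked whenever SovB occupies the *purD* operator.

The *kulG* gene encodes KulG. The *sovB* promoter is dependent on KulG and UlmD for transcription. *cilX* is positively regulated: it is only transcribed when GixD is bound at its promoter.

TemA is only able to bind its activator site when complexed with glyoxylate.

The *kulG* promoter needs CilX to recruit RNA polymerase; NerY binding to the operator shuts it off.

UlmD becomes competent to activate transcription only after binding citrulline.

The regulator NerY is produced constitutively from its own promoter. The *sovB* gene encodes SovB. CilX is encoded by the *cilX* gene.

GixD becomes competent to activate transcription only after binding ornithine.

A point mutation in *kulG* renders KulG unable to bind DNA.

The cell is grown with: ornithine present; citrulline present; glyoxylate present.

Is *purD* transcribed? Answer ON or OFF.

Glyoxylate is present, so TemA is active.
KulG is non-functional in this strain, so it has no effect.
Citrulline is present, so UlmD is active.
Required activator KulG is absent, so *sovB* is not transcribed.
So SovB is not produced.
No repressor is bound and TemA is active, so *purD* is transcribed.

ON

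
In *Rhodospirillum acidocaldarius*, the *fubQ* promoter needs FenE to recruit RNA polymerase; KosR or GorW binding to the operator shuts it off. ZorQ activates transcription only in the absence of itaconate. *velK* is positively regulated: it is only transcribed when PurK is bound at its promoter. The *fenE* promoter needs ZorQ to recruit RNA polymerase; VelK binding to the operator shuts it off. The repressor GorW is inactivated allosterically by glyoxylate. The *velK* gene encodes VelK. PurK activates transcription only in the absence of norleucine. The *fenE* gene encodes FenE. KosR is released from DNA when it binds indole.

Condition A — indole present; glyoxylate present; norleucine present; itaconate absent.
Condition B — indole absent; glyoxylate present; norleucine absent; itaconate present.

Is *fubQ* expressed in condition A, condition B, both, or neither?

A only

Condition A:
Indole is present, so KosR is inactive.
Glyoxylate is present, so GorW is inactive.
Norleucine is present, so PurK is inactive.
Required activator PurK is absent, so *velK* is not transcribed.
So VelK is not produced.
Itaconate is absent, so ZorQ is active.
No repressor is bound and ZorQ is active, so *fenE* is transcribed.
So FenE is produced and active.
No repressor is bound and FenE is active, so *fubQ* is transcribed.
→ *fubQ* is ON in A.
Condition B:
Indole is absent, so KosR is active.
Glyoxylate is present, so GorW is inactive.
Norleucine is absent, so PurK is active.
No repressor is bound and PurK is active, so *velK* is transcribed.
So VelK is produced and active.
Itaconate is present, so ZorQ is inactive.
With repressor VelK bound, *fenE* is not transcribed.
So FenE is not produced.
With repressor KosR bound, *fubQ* is not transcribed.
→ *fubQ* is OFF in B.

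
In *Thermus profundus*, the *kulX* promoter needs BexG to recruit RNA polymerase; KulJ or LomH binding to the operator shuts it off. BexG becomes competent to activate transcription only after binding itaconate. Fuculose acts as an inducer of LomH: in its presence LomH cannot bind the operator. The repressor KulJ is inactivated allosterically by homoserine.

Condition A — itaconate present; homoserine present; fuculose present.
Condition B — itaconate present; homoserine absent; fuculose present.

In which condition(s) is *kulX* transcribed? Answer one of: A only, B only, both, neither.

A only

Condition A:
Itaconate is present, so BexG is active.
Homoserine is present, so KulJ is inactive.
Fuculose is present, so LomH is inactive.
No repressor is bound and BexG is active, so *kulX* is transcribed.
→ *kulX* is ON in A.
Condition B:
Itaconate is present, so BexG is active.
Homoserine is absent, so KulJ is active.
Fuculose is present, so LomH is inactive.
With repressor KulJ bound, *kulX* is not transcribed.
→ *kulX* is OFF in B.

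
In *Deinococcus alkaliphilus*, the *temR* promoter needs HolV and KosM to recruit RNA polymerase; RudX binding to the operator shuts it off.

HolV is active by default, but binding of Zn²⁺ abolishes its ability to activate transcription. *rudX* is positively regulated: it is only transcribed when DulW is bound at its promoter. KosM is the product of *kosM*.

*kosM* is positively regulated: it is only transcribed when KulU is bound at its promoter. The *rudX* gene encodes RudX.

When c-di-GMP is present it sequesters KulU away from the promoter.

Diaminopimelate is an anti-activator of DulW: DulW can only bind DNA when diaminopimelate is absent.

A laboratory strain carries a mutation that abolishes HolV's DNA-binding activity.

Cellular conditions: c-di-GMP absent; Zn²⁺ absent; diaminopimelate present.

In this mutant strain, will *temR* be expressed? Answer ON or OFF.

OFF

HolV is non-functional in this strain, so it has no effect.
c-di-GMP is absent, so KulU is active.
No repressor is bound and KulU is active, so *kosM* is transcribed.
So KosM is produced and active.
Diaminopimelate is present, so DulW is inactive.
Required activator DulW is absent, so *rudX* is not transcribed.
So RudX is not produced.
Required activator HolV is absent, so *temR* is not transcribed.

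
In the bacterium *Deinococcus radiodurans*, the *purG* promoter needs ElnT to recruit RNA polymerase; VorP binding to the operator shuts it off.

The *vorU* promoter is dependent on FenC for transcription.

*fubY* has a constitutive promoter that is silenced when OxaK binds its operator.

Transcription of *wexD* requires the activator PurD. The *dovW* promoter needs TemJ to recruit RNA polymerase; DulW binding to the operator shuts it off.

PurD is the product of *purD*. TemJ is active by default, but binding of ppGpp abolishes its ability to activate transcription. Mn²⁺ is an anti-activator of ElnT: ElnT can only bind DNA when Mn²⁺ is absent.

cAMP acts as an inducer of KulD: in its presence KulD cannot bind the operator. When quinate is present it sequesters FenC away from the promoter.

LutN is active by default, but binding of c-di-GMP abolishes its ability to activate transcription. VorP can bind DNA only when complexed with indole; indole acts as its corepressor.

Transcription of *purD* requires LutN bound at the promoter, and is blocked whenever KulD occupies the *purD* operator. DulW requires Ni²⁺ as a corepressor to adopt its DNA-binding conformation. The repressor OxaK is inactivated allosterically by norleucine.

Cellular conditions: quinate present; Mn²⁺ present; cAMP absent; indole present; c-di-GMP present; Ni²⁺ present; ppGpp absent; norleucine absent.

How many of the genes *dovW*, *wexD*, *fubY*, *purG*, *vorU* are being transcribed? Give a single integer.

0

ppGpp is absent, so TemJ is active.
Ni²⁺ is present, so DulW is active.
With repressor DulW bound, *dovW* is not transcribed.
→ *dovW* is OFF.
c-di-GMP is present, so LutN is inactive.
cAMP is absent, so KulD is active.
With repressor KulD bound, *purD* is not transcribed.
So PurD is not produced.
Required activator PurD is absent, so *wexD* is not transcribed.
→ *wexD* is OFF.
Norleucine is absent, so OxaK is active.
With repressor OxaK bound, *fubY* is not transcribed.
→ *fubY* is OFF.
Mn²⁺ is present, so ElnT is inactive.
Indole is present, so VorP is active.
With repressor VorP bound, *purG* is not transcribed.
→ *purG* is OFF.
Quinate is present, so FenC is inactive.
Required activator FenC is absent, so *vorU* is not transcribed.
→ *vorU* is OFF.
0 of the 5 genes are transcribed.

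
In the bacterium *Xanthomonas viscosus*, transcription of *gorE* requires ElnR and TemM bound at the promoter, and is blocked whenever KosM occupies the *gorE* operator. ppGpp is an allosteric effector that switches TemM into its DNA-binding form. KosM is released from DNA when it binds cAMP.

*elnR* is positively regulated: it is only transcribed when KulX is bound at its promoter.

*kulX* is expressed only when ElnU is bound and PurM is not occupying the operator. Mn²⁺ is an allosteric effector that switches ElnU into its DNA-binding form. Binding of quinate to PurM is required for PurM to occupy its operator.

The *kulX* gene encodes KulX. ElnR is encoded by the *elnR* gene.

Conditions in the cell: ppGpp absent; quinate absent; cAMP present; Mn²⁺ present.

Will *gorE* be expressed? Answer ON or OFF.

OFF

cAMP is present, so KosM is inactive.
Mn²⁺ is present, so ElnU is active.
Quinate is absent, so PurM is inactive.
No repressor is bound and ElnU is active, so *kulX* is transcribed.
So KulX is produced and active.
No repressor is bound and KulX is active, so *elnR* is transcribed.
So ElnR is produced and active.
ppGpp is absent, so TemM is inactive.
Required activator TemM is absent, so *gorE* is not transcribed.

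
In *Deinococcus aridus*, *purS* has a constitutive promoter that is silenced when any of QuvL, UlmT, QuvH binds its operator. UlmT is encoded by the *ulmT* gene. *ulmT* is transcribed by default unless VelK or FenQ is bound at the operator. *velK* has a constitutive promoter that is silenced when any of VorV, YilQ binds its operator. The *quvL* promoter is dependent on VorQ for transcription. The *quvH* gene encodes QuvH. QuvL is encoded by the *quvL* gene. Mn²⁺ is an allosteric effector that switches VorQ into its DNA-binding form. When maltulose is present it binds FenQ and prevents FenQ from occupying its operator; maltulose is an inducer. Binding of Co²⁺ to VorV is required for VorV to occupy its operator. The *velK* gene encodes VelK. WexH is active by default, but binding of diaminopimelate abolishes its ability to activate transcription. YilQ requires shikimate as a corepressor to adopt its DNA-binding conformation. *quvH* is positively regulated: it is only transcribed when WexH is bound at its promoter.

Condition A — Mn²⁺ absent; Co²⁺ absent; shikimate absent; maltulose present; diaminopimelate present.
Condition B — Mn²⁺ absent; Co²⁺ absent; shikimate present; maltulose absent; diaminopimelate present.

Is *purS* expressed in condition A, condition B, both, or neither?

Condition A:
Mn²⁺ is absent, so VorQ is inactive.
Required activator VorQ is absent, so *quvL* is not transcribed.
So QuvL is not produced.
Co²⁺ is absent, so VorV is inactive.
Shikimate is absent, so YilQ is inactive.
With no repressor bound, *velK* is transcribed.
So VelK is produced and active.
Maltulose is present, so FenQ is inactive.
With repressor VelK bound, *ulmT* is not transcribed.
So UlmT is not produced.
Diaminopimelate is present, so WexH is inactive.
Required activator WexH is absent, so *quvH* is not transcribed.
So QuvH is not produced.
With no repressor bound, *purS* is transcribed.
→ *purS* is ON in A.
Condition B:
Mn²⁺ is absent, so VorQ is inactive.
Required activator VorQ is absent, so *quvL* is not transcribed.
So QuvL is not produced.
Co²⁺ is absent, so VorV is inactive.
Shikimate is present, so YilQ is active.
With repressor YilQ bound, *velK* is not transcribed.
So VelK is not produced.
Maltulose is absent, so FenQ is active.
With repressor FenQ bound, *ulmT* is not transcribed.
So UlmT is not produced.
Diaminopimelate is present, so WexH is inactive.
Required activator WexH is absent, so *quvH* is not transcribed.
So QuvH is not produced.
With no repressor bound, *purS* is transcribed.
→ *purS* is ON in B.

both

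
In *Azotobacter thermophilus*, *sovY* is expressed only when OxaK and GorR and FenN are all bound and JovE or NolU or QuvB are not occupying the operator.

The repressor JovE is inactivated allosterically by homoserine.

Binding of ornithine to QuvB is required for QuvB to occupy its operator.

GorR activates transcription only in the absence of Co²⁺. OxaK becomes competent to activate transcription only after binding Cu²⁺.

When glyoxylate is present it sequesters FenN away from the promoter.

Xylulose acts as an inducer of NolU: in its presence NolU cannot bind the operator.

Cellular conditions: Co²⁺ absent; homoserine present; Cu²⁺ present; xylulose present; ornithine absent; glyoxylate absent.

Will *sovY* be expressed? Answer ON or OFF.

Cu²⁺ is present, so OxaK is active.
Co²⁺ is absent, so GorR is active.
Homoserine is present, so JovE is inactive.
Glyoxylate is absent, so FenN is active.
Xylulose is present, so NolU is inactive.
Ornithine is absent, so QuvB is inactive.
No repressor is bound and OxaK and GorR and FenN are active, so *sovY* is transcribed.

ON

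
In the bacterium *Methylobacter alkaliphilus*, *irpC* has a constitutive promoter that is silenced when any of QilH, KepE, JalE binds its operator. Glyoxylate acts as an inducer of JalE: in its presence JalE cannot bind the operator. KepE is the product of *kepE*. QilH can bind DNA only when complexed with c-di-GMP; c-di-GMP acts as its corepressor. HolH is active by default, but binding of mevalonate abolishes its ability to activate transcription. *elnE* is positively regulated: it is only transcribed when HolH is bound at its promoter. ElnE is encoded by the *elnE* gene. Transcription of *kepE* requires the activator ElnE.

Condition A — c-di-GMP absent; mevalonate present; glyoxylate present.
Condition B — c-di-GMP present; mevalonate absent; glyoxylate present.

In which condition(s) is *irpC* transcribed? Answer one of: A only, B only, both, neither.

Condition A:
c-di-GMP is absent, so QilH is inactive.
Mevalonate is present, so HolH is inactive.
Required activator HolH is absent, so *elnE* is not transcribed.
So ElnE is not produced.
Required activator ElnE is absent, so *kepE* is not transcribed.
So KepE is not produced.
Glyoxylate is present, so JalE is inactive.
With no repressor bound, *irpC* is transcribed.
→ *irpC* is ON in A.
Condition B:
c-di-GMP is present, so QilH is active.
Mevalonate is absent, so HolH is active.
No repressor is bound and HolH is active, so *elnE* is transcribed.
So ElnE is produced and active.
No repressor is bound and ElnE is active, so *kepE* is transcribed.
So KepE is produced and active.
Glyoxylate is present, so JalE is inactive.
With repressor QilH bound, *irpC* is not transcribed.
→ *irpC* is OFF in B.

A only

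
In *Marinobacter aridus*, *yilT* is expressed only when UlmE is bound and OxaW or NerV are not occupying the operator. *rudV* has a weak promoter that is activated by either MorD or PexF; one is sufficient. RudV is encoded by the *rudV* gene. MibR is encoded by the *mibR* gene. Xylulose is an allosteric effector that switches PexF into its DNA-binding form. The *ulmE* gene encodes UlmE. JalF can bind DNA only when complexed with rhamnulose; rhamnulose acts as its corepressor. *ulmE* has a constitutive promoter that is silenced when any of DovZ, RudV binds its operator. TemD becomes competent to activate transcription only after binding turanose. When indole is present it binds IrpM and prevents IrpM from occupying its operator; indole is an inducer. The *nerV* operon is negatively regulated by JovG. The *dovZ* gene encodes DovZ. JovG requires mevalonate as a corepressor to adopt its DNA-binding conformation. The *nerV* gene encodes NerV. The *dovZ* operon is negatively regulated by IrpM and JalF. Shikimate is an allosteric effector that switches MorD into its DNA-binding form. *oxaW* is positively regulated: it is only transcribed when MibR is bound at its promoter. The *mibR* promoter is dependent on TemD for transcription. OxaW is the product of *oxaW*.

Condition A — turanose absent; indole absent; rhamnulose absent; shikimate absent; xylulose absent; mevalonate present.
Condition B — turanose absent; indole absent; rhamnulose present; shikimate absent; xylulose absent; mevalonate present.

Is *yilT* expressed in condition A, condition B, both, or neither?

both

Condition A:
Turanose is absent, so TemD is inactive.
Required activator TemD is absent, so *mibR* is not transcribed.
So MibR is not produced.
Required activator MibR is absent, so *oxaW* is not transcribed.
So OxaW is not produced.
Indole is absent, so IrpM is active.
Rhamnulose is absent, so JalF is inactive.
With repressor IrpM bound, *dovZ* is not transcribed.
So DovZ is not produced.
Shikimate is absent, so MorD is inactive.
Xylulose is absent, so PexF is inactive.
No activator is available at the *rudV* promoter, so *rudV* is not transcribed.
So RudV is not produced.
With no repressor bound, *ulmE* is transcribed.
So UlmE is produced and active.
Mevalonate is present, so JovG is active.
With repressor JovG bound, *nerV* is not transcribed.
So NerV is not produced.
No repressor is bound and UlmE is active, so *yilT* is transcribed.
→ *yilT* is ON in A.
Condition B:
Turanose is absent, so TemD is inactive.
Required activator TemD is absent, so *mibR* is not transcribed.
So MibR is not produced.
Required activator MibR is absent, so *oxaW* is not transcribed.
So OxaW is not produced.
Indole is absent, so IrpM is active.
Rhamnulose is present, so JalF is active.
With repressor IrpM bound, *dovZ* is not transcribed.
So DovZ is not produced.
Shikimate is absent, so MorD is inactive.
Xylulose is absent, so PexF is inactive.
No activator is available at the *rudV* promoter, so *rudV* is not transcribed.
So RudV is not produced.
With no repressor bound, *ulmE* is transcribed.
So UlmE is produced and active.
Mevalonate is present, so JovG is active.
With repressor JovG bound, *nerV* is not transcribed.
So NerV is not produced.
No repressor is bound and UlmE is active, so *yilT* is transcribed.
→ *yilT* is ON in B.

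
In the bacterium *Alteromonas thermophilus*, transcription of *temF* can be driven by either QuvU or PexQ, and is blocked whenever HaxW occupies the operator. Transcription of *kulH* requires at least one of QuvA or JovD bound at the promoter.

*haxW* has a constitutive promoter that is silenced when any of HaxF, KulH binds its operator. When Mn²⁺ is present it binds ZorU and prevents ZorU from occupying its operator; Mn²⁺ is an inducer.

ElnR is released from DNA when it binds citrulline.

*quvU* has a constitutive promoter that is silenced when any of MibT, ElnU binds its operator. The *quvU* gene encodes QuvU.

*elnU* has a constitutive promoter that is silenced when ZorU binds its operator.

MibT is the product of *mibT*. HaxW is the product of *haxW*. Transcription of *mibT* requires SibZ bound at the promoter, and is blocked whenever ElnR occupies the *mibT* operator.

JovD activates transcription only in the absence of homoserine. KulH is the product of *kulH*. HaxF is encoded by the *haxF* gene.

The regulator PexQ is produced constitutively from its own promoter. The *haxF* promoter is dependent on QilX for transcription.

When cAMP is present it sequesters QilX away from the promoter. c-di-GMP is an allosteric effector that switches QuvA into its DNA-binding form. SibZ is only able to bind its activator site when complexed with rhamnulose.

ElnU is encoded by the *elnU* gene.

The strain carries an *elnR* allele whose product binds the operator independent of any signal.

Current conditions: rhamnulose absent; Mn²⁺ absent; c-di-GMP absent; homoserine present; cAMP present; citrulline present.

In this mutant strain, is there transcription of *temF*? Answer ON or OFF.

ElnR is constitutively active in this strain.
Rhamnulose is absent, so SibZ is inactive.
With repressor ElnR bound, *mibT* is not transcribed.
So MibT is not produced.
Mn²⁺ is absent, so ZorU is active.
With repressor ZorU bound, *elnU* is not transcribed.
So ElnU is not produced.
With no repressor bound, *quvU* is transcribed.
So QuvU is produced and active.
PexQ is produced constitutively and is active.
cAMP is present, so QilX is inactive.
Required activator QilX is absent, so *haxF* is not transcribed.
So HaxF is not produced.
c-di-GMP is absent, so QuvA is inactive.
Homoserine is present, so JovD is inactive.
No activator is available at the *kulH* promoter, so *kulH* is not transcribed.
So KulH is not produced.
With no repressor bound, *haxW* is transcribed.
So HaxW is produced and active.
With repressor HaxW bound, *temF* is not transcribed.

OFF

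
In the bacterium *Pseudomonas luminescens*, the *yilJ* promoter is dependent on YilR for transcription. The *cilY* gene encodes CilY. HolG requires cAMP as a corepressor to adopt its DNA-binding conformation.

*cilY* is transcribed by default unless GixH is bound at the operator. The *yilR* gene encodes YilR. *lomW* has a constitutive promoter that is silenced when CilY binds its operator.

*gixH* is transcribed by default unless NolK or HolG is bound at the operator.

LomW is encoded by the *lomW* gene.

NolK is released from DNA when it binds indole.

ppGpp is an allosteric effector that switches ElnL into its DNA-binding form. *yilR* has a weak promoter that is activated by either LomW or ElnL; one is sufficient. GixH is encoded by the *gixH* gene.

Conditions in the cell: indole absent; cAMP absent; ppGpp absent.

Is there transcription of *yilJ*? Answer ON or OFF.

OFF

Indole is absent, so NolK is active.
cAMP is absent, so HolG is inactive.
With repressor NolK bound, *gixH* is not transcribed.
So GixH is not produced.
With no repressor bound, *cilY* is transcribed.
So CilY is produced and active.
With repressor CilY bound, *lomW* is not transcribed.
So LomW is not produced.
ppGpp is absent, so ElnL is inactive.
No activator is available at the *yilR* promoter, so *yilR* is not transcribed.
So YilR is not produced.
Required activator YilR is absent, so *yilJ* is not transcribed.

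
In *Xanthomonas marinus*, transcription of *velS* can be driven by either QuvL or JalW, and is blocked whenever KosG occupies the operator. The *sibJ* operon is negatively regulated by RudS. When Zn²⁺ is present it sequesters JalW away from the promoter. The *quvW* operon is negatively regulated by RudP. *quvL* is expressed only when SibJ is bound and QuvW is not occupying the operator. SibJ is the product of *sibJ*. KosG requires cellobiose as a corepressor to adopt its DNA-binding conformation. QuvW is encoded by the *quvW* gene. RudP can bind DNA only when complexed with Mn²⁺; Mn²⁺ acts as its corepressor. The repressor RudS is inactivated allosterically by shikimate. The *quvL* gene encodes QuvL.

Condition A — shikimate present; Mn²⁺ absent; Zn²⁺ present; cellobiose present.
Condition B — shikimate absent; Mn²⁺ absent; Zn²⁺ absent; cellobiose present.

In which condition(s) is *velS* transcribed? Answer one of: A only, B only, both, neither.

neither

Condition A:
Shikimate is present, so RudS is inactive.
With no repressor bound, *sibJ* is transcribed.
So SibJ is produced and active.
Mn²⁺ is absent, so RudP is inactive.
With no repressor bound, *quvW* is transcribed.
So QuvW is produced and active.
With repressor QuvW bound, *quvL* is not transcribed.
So QuvL is not produced.
Zn²⁺ is present, so JalW is inactive.
Cellobiose is present, so KosG is active.
With repressor KosG bound, *velS* is not transcribed.
→ *velS* is OFF in A.
Condition B:
Shikimate is absent, so RudS is active.
With repressor RudS bound, *sibJ* is not transcribed.
So SibJ is not produced.
Mn²⁺ is absent, so RudP is inactive.
With no repressor bound, *quvW* is transcribed.
So QuvW is produced and active.
With repressor QuvW bound, *quvL* is not transcribed.
So QuvL is not produced.
Zn²⁺ is absent, so JalW is active.
Cellobiose is present, so KosG is active.
With repressor KosG bound, *velS* is not transcribed.
→ *velS* is OFF in B.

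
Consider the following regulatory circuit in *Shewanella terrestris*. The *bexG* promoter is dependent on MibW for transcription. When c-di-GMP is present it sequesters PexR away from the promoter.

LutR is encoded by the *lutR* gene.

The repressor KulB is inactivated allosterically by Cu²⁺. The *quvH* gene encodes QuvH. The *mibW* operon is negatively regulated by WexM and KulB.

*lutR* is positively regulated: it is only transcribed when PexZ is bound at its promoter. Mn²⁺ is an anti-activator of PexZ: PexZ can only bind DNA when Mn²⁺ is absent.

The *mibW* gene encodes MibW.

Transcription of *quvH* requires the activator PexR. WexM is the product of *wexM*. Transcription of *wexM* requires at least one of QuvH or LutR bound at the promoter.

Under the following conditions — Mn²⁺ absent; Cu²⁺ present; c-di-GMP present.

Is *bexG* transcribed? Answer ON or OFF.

OFF

c-di-GMP is present, so PexR is inactive.
Required activator PexR is absent, so *quvH* is not transcribed.
So QuvH is not produced.
Mn²⁺ is absent, so PexZ is active.
No repressor is bound and PexZ is active, so *lutR* is transcribed.
So LutR is produced and active.
Activator LutR is present, so *wexM* is transcribed.
So WexM is produced and active.
Cu²⁺ is present, so KulB is inactive.
With repressor WexM bound, *mibW* is not transcribed.
So MibW is not produced.
Required activator MibW is absent, so *bexG* is not transcribed.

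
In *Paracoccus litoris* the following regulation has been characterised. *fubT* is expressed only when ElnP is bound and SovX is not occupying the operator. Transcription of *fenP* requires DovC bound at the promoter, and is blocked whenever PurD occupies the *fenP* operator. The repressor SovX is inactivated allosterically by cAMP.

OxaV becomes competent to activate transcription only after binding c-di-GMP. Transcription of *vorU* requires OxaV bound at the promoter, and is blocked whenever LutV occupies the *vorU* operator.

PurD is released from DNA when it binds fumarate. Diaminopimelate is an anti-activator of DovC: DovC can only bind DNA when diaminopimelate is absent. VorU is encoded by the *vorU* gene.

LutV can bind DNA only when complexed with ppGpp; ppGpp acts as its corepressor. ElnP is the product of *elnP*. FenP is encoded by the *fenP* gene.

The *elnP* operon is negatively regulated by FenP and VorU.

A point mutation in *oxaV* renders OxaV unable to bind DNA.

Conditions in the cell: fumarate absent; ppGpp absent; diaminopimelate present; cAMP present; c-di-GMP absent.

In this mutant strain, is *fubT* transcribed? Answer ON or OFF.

Fumarate is absent, so PurD is active.
Diaminopimelate is present, so DovC is inactive.
With repressor PurD bound, *fenP* is not transcribed.
So FenP is not produced.
OxaV is non-functional in this strain, so it has no effect.
ppGpp is absent, so LutV is inactive.
Required activator OxaV is absent, so *vorU* is not transcribed.
So VorU is not produced.
With no repressor bound, *elnP* is transcribed.
So ElnP is produced and active.
cAMP is present, so SovX is inactive.
No repressor is bound and ElnP is active, so *fubT* is transcribed.

ON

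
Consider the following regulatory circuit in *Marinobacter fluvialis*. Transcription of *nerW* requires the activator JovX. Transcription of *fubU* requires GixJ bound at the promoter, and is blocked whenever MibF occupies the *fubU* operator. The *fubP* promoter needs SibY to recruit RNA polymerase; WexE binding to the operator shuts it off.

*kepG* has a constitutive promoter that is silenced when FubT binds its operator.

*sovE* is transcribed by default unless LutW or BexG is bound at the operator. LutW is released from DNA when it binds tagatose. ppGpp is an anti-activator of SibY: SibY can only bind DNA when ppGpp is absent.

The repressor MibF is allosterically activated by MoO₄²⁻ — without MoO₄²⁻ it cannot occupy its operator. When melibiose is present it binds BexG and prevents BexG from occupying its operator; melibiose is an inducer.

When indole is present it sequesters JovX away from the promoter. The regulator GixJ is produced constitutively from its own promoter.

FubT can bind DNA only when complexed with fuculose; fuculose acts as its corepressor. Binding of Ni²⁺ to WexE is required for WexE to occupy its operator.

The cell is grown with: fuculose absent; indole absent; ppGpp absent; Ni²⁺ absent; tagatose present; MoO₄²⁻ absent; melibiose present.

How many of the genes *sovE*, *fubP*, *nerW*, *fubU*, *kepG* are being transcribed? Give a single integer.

5

Tagatose is present, so LutW is inactive.
Melibiose is present, so BexG is inactive.
With no repressor bound, *sovE* is transcribed.
→ *sovE* is ON.
Ni²⁺ is absent, so WexE is inactive.
ppGpp is absent, so SibY is active.
No repressor is bound and SibY is active, so *fubP* is transcribed.
→ *fubP* is ON.
Indole is absent, so JovX is active.
No repressor is bound and JovX is active, so *nerW* is transcribed.
→ *nerW* is ON.
MoO₄²⁻ is absent, so MibF is inactive.
GixJ is produced constitutively and is active.
No repressor is bound and GixJ is active, so *fubU* is transcribed.
→ *fubU* is ON.
Fuculose is absent, so FubT is inactive.
With no repressor bound, *kepG* is transcribed.
→ *kepG* is ON.
5 of the 5 genes are transcribed.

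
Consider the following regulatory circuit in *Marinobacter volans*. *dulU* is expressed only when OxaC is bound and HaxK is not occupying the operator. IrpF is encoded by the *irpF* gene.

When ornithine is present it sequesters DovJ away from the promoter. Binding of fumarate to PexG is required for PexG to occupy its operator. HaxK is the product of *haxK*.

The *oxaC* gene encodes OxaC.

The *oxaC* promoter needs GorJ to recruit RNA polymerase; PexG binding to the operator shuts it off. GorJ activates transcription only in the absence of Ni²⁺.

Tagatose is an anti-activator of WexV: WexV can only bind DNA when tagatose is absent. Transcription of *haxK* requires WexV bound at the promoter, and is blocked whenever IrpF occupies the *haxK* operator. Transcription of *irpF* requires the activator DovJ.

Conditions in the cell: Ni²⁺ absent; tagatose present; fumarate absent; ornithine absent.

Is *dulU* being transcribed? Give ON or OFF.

ON

Ni²⁺ is absent, so GorJ is active.
Fumarate is absent, so PexG is inactive.
No repressor is bound and GorJ is active, so *oxaC* is transcribed.
So OxaC is produced and active.
Tagatose is present, so WexV is inactive.
Ornithine is absent, so DovJ is active.
No repressor is bound and DovJ is active, so *irpF* is transcribed.
So IrpF is produced and active.
With repressor IrpF bound, *haxK* is not transcribed.
So HaxK is not produced.
No repressor is bound and OxaC is active, so *dulU* is transcribed.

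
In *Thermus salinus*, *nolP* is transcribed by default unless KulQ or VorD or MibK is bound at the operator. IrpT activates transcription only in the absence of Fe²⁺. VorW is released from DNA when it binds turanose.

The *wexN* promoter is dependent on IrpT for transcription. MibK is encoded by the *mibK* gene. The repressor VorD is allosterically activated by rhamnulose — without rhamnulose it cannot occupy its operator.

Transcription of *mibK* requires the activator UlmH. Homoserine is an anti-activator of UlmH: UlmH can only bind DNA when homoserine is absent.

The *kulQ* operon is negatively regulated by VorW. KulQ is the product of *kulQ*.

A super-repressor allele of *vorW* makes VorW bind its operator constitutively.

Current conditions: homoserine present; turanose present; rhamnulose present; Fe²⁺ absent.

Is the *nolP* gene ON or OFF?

VorW is constitutively active in this strain.
With repressor VorW bound, *kulQ* is not transcribed.
So KulQ is not produced.
Rhamnulose is present, so VorD is active.
Homoserine is present, so UlmH is inactive.
Required activator UlmH is absent, so *mibK* is not transcribed.
So MibK is not produced.
With repressor VorD bound, *nolP* is not transcribed.

OFF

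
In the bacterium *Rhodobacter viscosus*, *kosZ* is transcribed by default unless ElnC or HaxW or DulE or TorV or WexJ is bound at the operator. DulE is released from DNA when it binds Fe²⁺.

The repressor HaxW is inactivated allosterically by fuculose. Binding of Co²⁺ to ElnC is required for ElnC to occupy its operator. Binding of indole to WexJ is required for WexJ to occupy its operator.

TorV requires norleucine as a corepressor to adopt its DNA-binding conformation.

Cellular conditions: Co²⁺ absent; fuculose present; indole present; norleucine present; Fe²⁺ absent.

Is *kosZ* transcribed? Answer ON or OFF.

OFF

Co²⁺ is absent, so ElnC is inactive.
Fuculose is present, so HaxW is inactive.
Fe²⁺ is absent, so DulE is active.
Norleucine is present, so TorV is active.
Indole is present, so WexJ is active.
With repressor DulE bound, *kosZ* is not transcribed.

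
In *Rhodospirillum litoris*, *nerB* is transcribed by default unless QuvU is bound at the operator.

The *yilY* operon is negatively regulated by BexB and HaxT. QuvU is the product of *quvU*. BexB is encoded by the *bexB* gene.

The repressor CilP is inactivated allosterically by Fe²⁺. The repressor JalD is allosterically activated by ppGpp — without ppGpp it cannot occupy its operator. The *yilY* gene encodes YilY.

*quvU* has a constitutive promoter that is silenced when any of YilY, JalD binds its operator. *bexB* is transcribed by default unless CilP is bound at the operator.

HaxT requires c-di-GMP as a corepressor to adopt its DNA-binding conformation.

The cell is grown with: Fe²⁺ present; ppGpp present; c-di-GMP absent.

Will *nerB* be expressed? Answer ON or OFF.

Fe²⁺ is present, so CilP is inactive.
With no repressor bound, *bexB* is transcribed.
So BexB is produced and active.
c-di-GMP is absent, so HaxT is inactive.
With repressor BexB bound, *yilY* is not transcribed.
So YilY is not produced.
ppGpp is present, so JalD is active.
With repressor JalD bound, *quvU* is not transcribed.
So QuvU is not produced.
With no repressor bound, *nerB* is transcribed.

ON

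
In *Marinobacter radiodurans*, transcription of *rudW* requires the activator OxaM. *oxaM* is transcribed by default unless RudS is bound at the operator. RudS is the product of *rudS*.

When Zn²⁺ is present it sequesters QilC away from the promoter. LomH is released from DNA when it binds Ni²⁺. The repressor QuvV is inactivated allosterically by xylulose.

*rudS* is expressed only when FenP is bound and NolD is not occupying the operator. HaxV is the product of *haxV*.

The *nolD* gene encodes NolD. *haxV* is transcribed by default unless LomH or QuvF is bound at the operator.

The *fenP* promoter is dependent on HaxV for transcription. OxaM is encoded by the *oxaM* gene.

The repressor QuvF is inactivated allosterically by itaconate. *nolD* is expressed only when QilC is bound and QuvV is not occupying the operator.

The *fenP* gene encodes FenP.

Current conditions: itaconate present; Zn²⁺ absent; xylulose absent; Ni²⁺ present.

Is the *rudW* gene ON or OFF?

Ni²⁺ is present, so LomH is inactive.
Itaconate is present, so QuvF is inactive.
With no repressor bound, *haxV* is transcribed.
So HaxV is produced and active.
No repressor is bound and HaxV is active, so *fenP* is transcribed.
So FenP is produced and active.
Zn²⁺ is absent, so QilC is active.
Xylulose is absent, so QuvV is active.
With repressor QuvV bound, *nolD* is not transcribed.
So NolD is not produced.
No repressor is bound and FenP is active, so *rudS* is transcribed.
So RudS is produced and active.
With repressor RudS bound, *oxaM* is not transcribed.
So OxaM is not produced.
Required activator OxaM is absent, so *rudW* is not transcribed.

OFF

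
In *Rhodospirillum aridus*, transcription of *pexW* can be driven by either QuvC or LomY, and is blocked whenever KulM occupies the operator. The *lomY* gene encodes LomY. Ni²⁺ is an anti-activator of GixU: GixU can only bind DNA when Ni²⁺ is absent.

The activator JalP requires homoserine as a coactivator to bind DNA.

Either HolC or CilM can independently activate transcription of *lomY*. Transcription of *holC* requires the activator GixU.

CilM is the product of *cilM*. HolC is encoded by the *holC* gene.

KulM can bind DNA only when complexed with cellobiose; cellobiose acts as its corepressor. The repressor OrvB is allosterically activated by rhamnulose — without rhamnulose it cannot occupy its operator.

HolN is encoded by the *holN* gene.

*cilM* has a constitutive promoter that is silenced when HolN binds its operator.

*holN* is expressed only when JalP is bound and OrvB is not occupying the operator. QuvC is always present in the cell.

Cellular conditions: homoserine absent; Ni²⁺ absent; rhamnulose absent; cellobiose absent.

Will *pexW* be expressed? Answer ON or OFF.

Cellobiose is absent, so KulM is inactive.
QuvC is produced constitutively and is active.
Ni²⁺ is absent, so GixU is active.
No repressor is bound and GixU is active, so *holC* is transcribed.
So HolC is produced and active.
Rhamnulose is absent, so OrvB is inactive.
Homoserine is absent, so JalP is inactive.
Required activator JalP is absent, so *holN* is not transcribed.
So HolN is not produced.
With no repressor bound, *cilM* is transcribed.
So CilM is produced and active.
Activator HolC is present, so *lomY* is transcribed.
So LomY is produced and active.
Activator QuvC is present, so *pexW* is transcribed.

ON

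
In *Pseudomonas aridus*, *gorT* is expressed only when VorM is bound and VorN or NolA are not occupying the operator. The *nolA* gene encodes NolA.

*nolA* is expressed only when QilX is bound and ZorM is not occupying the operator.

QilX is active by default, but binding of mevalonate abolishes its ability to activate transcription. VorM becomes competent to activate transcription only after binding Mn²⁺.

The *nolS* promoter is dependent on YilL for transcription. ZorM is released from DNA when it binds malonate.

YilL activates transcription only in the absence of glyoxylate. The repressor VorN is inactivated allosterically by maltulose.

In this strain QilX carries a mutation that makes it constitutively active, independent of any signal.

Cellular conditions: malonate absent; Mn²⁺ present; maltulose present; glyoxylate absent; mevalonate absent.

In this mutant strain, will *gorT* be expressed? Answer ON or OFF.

Maltulose is present, so VorN is inactive.
Mn²⁺ is present, so VorM is active.
QilX is constitutively active in this strain.
Malonate is absent, so ZorM is active.
With repressor ZorM bound, *nolA* is not transcribed.
So NolA is not produced.
No repressor is bound and VorM is active, so *gorT* is transcribed.

ON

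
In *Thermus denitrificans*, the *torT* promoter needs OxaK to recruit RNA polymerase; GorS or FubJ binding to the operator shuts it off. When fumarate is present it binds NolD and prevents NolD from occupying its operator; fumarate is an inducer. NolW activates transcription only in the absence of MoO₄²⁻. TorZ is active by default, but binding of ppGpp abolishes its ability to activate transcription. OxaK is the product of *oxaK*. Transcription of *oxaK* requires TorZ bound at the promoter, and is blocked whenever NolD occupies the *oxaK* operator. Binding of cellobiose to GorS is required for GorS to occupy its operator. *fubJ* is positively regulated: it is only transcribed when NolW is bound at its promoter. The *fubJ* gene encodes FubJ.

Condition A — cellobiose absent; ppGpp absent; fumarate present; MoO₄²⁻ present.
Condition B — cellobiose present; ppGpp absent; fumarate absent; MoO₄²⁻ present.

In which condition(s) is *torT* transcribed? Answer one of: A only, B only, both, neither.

Condition A:
Cellobiose is absent, so GorS is inactive.
ppGpp is absent, so TorZ is active.
Fumarate is present, so NolD is inactive.
No repressor is bound and TorZ is active, so *oxaK* is transcribed.
So OxaK is produced and active.
MoO₄²⁻ is present, so NolW is inactive.
Required activator NolW is absent, so *fubJ* is not transcribed.
So FubJ is not produced.
No repressor is bound and OxaK is active, so *torT* is transcribed.
→ *torT* is ON in A.
Condition B:
Cellobiose is present, so GorS is active.
ppGpp is absent, so TorZ is active.
Fumarate is absent, so NolD is active.
With repressor NolD bound, *oxaK* is not transcribed.
So OxaK is not produced.
MoO₄²⁻ is present, so NolW is inactive.
Required activator NolW is absent, so *fubJ* is not transcribed.
So FubJ is not produced.
With repressor GorS bound, *torT* is not transcribed.
→ *torT* is OFF in B.

A only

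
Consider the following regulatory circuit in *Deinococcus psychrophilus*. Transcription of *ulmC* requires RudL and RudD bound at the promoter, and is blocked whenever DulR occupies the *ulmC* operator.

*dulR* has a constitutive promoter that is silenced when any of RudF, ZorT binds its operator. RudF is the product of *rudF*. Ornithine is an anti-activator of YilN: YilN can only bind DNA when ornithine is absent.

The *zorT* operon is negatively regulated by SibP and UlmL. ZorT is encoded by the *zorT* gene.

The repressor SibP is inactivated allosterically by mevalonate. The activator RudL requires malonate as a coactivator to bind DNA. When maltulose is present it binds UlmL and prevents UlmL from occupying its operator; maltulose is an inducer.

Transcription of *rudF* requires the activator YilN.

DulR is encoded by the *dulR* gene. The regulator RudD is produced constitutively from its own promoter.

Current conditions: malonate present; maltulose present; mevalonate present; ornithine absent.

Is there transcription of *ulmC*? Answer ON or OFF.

ON

Ornithine is absent, so YilN is active.
No repressor is bound and YilN is active, so *rudF* is transcribed.
So RudF is produced and active.
Mevalonate is present, so SibP is inactive.
Maltulose is present, so UlmL is inactive.
With no repressor bound, *zorT* is transcribed.
So ZorT is produced and active.
With repressor RudF bound, *dulR* is not transcribed.
So DulR is not produced.
Malonate is present, so RudL is active.
RudD is produced constitutively and is active.
No repressor is bound and RudL and RudD are active, so *ulmC* is transcribed.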